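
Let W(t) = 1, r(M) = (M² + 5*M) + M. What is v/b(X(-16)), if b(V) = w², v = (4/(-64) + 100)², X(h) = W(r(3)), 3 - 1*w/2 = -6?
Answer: 284089/9216 ≈ 30.826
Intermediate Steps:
w = 18 (w = 6 - 2*(-6) = 6 + 12 = 18)
r(M) = M² + 6*M
X(h) = 1
v = 2556801/256 (v = (4*(-1/64) + 100)² = (-1/16 + 100)² = (1599/16)² = 2556801/256 ≈ 9987.5)
b(V) = 324 (b(V) = 18² = 324)
v/b(X(-16)) = (2556801/256)/324 = (2556801/256)*(1/324) = 284089/9216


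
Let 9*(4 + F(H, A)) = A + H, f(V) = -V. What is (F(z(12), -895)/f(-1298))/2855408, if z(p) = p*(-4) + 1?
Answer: -163/5559479376 ≈ -2.9319e-8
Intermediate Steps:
z(p) = 1 - 4*p (z(p) = -4*p + 1 = 1 - 4*p)
F(H, A) = -4 + A/9 + H/9 (F(H, A) = -4 + (A + H)/9 = -4 + (A/9 + H/9) = -4 + A/9 + H/9)
(F(z(12), -895)/f(-1298))/2855408 = ((-4 + (1/9)*(-895) + (1 - 4*12)/9)/((-1*(-1298))))/2855408 = ((-4 - 895/9 + (1 - 48)/9)/1298)*(1/2855408) = ((-4 - 895/9 + (1/9)*(-47))*(1/1298))*(1/2855408) = ((-4 - 895/9 - 47/9)*(1/1298))*(1/2855408) = -326/3*1/1298*(1/2855408) = -163/1947*1/2855408 = -163/5559479376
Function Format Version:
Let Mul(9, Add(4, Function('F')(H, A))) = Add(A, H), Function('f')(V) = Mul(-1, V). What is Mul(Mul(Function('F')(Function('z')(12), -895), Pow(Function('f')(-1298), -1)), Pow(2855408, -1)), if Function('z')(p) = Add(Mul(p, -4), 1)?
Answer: Rational(-163, 5559479376) ≈ -2.9319e-8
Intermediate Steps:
Function('z')(p) = Add(1, Mul(-4, p)) (Function('z')(p) = Add(Mul(-4, p), 1) = Add(1, Mul(-4, p)))
Function('F')(H, A) = Add(-4, Mul(Rational(1, 9), A), Mul(Rational(1, 9), H)) (Function('F')(H, A) = Add(-4, Mul(Rational(1, 9), Add(A, H))) = Add(-4, Add(Mul(Rational(1, 9), A), Mul(Rational(1, 9), H))) = Add(-4, Mul(Rational(1, 9), A), Mul(Rational(1, 9), H)))
Mul(Mul(Function('F')(Function('z')(12), -895), Pow(Function('f')(-1298), -1)), Pow(2855408, -1)) = Mul(Mul(Add(-4, Mul(Rational(1, 9), -895), Mul(Rational(1, 9), Add(1, Mul(-4, 12)))), Pow(Mul(-1, -1298), -1)), Pow(2855408, -1)) = Mul(Mul(Add(-4, Rational(-895, 9), Mul(Rational(1, 9), Add(1, -48))), Pow(1298, -1)), Rational(1, 2855408)) = Mul(Mul(Add(-4, Rational(-895, 9), Mul(Rational(1, 9), -47)), Rational(1, 1298)), Rational(1, 2855408)) = Mul(Mul(Add(-4, Rational(-895, 9), Rational(-47, 9)), Rational(1, 1298)), Rational(1, 2855408)) = Mul(Mul(Rational(-326, 3), Rational(1, 1298)), Rational(1, 2855408)) = Mul(Rational(-163, 1947), Rational(1, 2855408)) = Rational(-163, 5559479376)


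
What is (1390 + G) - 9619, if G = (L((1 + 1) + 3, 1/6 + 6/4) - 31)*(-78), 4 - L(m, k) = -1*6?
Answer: -6591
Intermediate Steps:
L(m, k) = 10 (L(m, k) = 4 - (-1)*6 = 4 - 1*(-6) = 4 + 6 = 10)
G = 1638 (G = (10 - 31)*(-78) = -21*(-78) = 1638)
(1390 + G) - 9619 = (1390 + 1638) - 9619 = 3028 - 9619 = -6591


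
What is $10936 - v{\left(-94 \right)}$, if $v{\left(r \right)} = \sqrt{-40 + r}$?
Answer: $10936 - i \sqrt{134} \approx 10936.0 - 11.576 i$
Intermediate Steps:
$10936 - v{\left(-94 \right)} = 10936 - \sqrt{-40 - 94} = 10936 - \sqrt{-134} = 10936 - i \sqrt{134}$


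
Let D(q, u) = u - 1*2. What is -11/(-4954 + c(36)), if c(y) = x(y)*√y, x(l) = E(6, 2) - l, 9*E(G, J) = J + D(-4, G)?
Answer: 11/5166 ≈ 0.0021293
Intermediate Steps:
D(q, u) = -2 + u (D(q, u) = u - 2 = -2 + u)
E(G, J) = -2/9 + G/9 + J/9 (E(G, J) = (J + (-2 + G))/9 = (-2 + G + J)/9 = -2/9 + G/9 + J/9)
x(l) = ⅔ - l (x(l) = (-2/9 + (⅑)*6 + (⅑)*2) - l = (-2/9 + ⅔ + 2/9) - l = ⅔ - l)
c(y) = √y*(⅔ - y) (c(y) = (⅔ - y)*√y = √y*(⅔ - y))
-11/(-4954 + c(36)) = -11/(-4954 + √36*(⅔ - 1*36)) = -11/(-4954 + 6*(⅔ - 36)) = -11/(-4954 + 6*(-106/3)) = -11/(-4954 - 212) = -11/(-5166) = -1/5166*(-11) = 11/5166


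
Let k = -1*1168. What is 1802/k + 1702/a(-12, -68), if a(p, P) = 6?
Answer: 494281/1752 ≈ 282.12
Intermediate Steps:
k = -1168
1802/k + 1702/a(-12, -68) = 1802/(-1168) + 1702/6 = 1802*(-1/1168) + 1702*(⅙) = -901/584 + 851/3 = 494281/1752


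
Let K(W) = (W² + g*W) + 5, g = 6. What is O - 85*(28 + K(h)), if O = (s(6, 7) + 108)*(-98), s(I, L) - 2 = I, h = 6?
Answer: -20293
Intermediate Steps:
s(I, L) = 2 + I
K(W) = 5 + W² + 6*W (K(W) = (W² + 6*W) + 5 = 5 + W² + 6*W)
O = -11368 (O = ((2 + 6) + 108)*(-98) = (8 + 108)*(-98) = 116*(-98) = -11368)
O - 85*(28 + K(h)) = -11368 - 85*(28 + (5 + 6² + 6*6)) = -11368 - 85*(28 + (5 + 36 + 36)) = -11368 - 85*(28 + 77) = -11368 - 85*105 = -11368 - 8925 = -20293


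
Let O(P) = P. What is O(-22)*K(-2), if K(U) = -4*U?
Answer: -176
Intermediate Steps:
O(-22)*K(-2) = -(-88)*(-2) = -22*8 = -176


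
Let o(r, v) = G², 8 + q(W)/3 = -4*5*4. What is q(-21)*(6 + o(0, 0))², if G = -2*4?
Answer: -1293600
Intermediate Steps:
G = -8
q(W) = -264 (q(W) = -24 + 3*(-4*5*4) = -24 + 3*(-20*4) = -24 + 3*(-80) = -24 - 240 = -264)
o(r, v) = 64 (o(r, v) = (-8)² = 64)
q(-21)*(6 + o(0, 0))² = -264*(6 + 64)² = -264*70² = -264*4900 = -1293600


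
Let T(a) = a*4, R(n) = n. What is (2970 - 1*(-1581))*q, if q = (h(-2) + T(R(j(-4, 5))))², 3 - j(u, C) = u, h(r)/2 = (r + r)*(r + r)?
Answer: 16383600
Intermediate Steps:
h(r) = 8*r² (h(r) = 2*((r + r)*(r + r)) = 2*((2*r)*(2*r)) = 2*(4*r²) = 8*r²)
j(u, C) = 3 - u
T(a) = 4*a
q = 3600 (q = (8*(-2)² + 4*(3 - 1*(-4)))² = (8*4 + 4*(3 + 4))² = (32 + 4*7)² = (32 + 28)² = 60² = 3600)
(2970 - 1*(-1581))*q = (2970 - 1*(-1581))*3600 = (2970 + 1581)*3600 = 4551*3600 = 16383600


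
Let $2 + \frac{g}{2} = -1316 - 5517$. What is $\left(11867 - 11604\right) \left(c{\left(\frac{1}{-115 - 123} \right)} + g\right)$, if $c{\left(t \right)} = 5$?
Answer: $-3593895$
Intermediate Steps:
$g = -13670$ ($g = -4 + 2 \left(-1316 - 5517\right) = -4 + 2 \left(-6833\right) = -4 - 13666 = -13670$)
$\left(11867 - 11604\right) \left(c{\left(\frac{1}{-115 - 123} \right)} + g\right) = \left(11867 - 11604\right) \left(5 - 13670\right) = 263 \left(-13665\right) = -3593895$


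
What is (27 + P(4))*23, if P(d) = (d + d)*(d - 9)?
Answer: -299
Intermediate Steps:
P(d) = 2*d*(-9 + d) (P(d) = (2*d)*(-9 + d) = 2*d*(-9 + d))
(27 + P(4))*23 = (27 + 2*4*(-9 + 4))*23 = (27 + 2*4*(-5))*23 = (27 - 40)*23 = -13*23 = -299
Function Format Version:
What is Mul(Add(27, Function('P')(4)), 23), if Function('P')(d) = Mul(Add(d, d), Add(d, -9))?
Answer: -299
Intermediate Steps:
Function('P')(d) = Mul(2, d, Add(-9, d)) (Function('P')(d) = Mul(Mul(2, d), Add(-9, d)) = Mul(2, d, Add(-9, d)))
Mul(Add(27, Function('P')(4)), 23) = Mul(Add(27, Mul(2, 4, Add(-9, 4))), 23) = Mul(Add(27, Mul(2, 4, -5)), 23) = Mul(Add(27, -40), 23) = Mul(-13, 23) = -299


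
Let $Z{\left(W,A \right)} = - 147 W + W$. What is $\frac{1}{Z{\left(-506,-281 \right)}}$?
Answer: $\frac{1}{73876} \approx 1.3536 \cdot 10^{-5}$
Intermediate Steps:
$Z{\left(W,A \right)} = - 146 W$
$\frac{1}{Z{\left(-506,-281 \right)}} = \frac{1}{\left(-146\right) \left(-506\right)} = \frac{1}{73876}$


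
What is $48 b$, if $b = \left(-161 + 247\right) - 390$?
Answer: $-14592$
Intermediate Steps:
$b = -304$ ($b = 86 - 390 = -304$)
$48 b = 48 \left(-304\right) = -14592$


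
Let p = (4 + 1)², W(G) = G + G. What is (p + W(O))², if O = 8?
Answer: 1681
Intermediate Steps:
W(G) = 2*G
p = 25 (p = 5² = 25)
(p + W(O))² = (25 + 2*8)² = (25 + 16)² = 41² = 1681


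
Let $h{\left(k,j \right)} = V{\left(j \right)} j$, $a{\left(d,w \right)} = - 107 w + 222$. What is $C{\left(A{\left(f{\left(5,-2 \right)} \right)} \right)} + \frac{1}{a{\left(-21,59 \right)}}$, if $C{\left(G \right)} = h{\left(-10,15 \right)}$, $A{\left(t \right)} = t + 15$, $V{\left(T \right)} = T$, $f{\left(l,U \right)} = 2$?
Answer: $\frac{1370474}{6091} \approx 225.0$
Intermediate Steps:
$a{\left(d,w \right)} = 222 - 107 w$
$A{\left(t \right)} = 15 + t$
$h{\left(k,j \right)} = j^{2}$ ($h{\left(k,j \right)} = j j = j^{2}$)
$C{\left(G \right)} = 225$ ($C{\left(G \right)} = 15^{2} = 225$)
$C{\left(A{\left(f{\left(5,-2 \right)} \right)} \right)} + \frac{1}{a{\left(-21,59 \right)}} = 225 + \frac{1}{222 - 6313} = 225 + \frac{1}{-6091} = 225 - \frac{1}{6091} = \frac{1370474}{6091}$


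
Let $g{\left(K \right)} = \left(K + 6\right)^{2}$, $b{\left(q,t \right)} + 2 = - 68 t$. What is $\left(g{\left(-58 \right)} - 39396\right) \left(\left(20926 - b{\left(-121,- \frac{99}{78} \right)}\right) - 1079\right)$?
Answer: $- \frac{9426725180}{13} \approx -7.2513 \cdot 10^{8}$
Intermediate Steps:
$b{\left(q,t \right)} = -2 - 68 t$
$g{\left(K \right)} = \left(6 + K\right)^{2}$
$\left(g{\left(-58 \right)} - 39396\right) \left(\left(20926 - b{\left(-121,- \frac{99}{78} \right)}\right) - 1079\right) = \left(\left(6 - 58\right)^{2} - 39396\right) \left(\left(20926 - \left(-2 - 68 \left(- \frac{99}{78}\right)\right)\right) - 1079\right) = \left(\left(-52\right)^{2} - 39396\right) \left(\left(20926 - \left(-2 - 68 \left(\left(-99\right) \frac{1}{78}\right)\right)\right) - 1079\right) = \left(2704 - 39396\right) \left(\left(20926 - \left(-2 - - \frac{1122}{13}\right)\right) - 1079\right) = - 36692 \left(\left(20926 - \left(-2 + \frac{1122}{13}\right)\right) - 1079\right) = - 36692 \left(\left(20926 - \frac{1096}{13}\right) - 1079\right) = - 36692 \left(\frac{270942}{13} - 1079\right) = \left(-36692\right) \frac{256915}{13} = - \frac{9426725180}{13}$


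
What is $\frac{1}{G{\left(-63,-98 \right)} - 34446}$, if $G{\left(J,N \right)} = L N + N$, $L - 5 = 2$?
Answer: $- \frac{1}{35230} \approx -2.8385 \cdot 10^{-5}$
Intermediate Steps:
$L = 7$ ($L = 5 + 2 = 7$)
$G{\left(J,N \right)} = 8 N$ ($G{\left(J,N \right)} = 7 N + N = 8 N$)
$\frac{1}{G{\left(-63,-98 \right)} - 34446} = \frac{1}{8 \left(-98\right) - 34446} = \frac{1}{-784 - 34446} = \frac{1}{-35230} = - \frac{1}{35230}$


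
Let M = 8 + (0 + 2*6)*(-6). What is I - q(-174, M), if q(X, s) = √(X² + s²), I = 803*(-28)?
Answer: -22484 - 2*√8593 ≈ -22669.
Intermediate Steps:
M = -64 (M = 8 + (0 + 12)*(-6) = 8 + 12*(-6) = 8 - 72 = -64)
I = -22484
I - q(-174, M) = -22484 - √((-174)² + (-64)²) = -22484 - √(30276 + 4096) = -22484 - √34372 = -22484 - 2*√8593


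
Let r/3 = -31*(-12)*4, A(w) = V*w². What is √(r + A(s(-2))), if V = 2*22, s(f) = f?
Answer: 4*√290 ≈ 68.118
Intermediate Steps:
V = 44
A(w) = 44*w²
r = 4464 (r = 3*(-31*(-12)*4) = 3*(372*4) = 3*1488 = 4464)
√(r + A(s(-2))) = √(4464 + 44*(-2)²) = √(4464 + 44*4) = √(4464 + 176) = √4640 = 4*√290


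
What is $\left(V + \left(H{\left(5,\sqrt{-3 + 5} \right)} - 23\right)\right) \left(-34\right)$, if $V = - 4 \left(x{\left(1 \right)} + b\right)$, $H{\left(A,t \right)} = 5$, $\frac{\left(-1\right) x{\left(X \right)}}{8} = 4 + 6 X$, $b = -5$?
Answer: $-10948$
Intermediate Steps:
$x{\left(X \right)} = -32 - 48 X$ ($x{\left(X \right)} = - 8 \left(4 + 6 X\right) = -32 - 48 X$)
$V = 340$ ($V = - 4 \left(\left(-32 - 48\right) - 5\right) = - 4 \left(-80 - 5\right) = \left(-4\right) \left(-85\right) = 340$)
$\left(V + \left(H{\left(5,\sqrt{-3 + 5} \right)} - 23\right)\right) \left(-34\right) = \left(340 + \left(5 - 23\right)\right) \left(-34\right) = \left(340 - 18\right) \left(-34\right) = 322 \left(-34\right) = -10948$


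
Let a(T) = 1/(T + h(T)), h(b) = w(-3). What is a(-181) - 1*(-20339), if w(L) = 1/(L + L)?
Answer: 22108487/1087 ≈ 20339.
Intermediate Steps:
w(L) = 1/(2*L)
h(b) = -1/6 (h(b) = (1/2)/(-3) = (1/2)*(-1/3) = -1/6)
a(T) = 1/(-1/6 + T) (a(T) = 1/(T - 1/6) = 1/(-1/6 + T))
a(-181) - 1*(-20339) = 6/(-1 + 6*(-181)) - 1*(-20339) = 6/(-1 - 1086) + 20339 = 6/(-1087) + 20339 = 6*(-1/1087) + 20339 = -6/1087 + 20339 = 22108487/1087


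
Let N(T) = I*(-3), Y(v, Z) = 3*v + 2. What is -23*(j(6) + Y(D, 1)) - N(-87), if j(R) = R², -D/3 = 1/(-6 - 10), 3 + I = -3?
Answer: -14479/16 ≈ -904.94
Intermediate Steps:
I = -6 (I = -3 - 3 = -6)
D = 3/16 (D = -3/(-6 - 10) = -3/(-16) = -3*(-1/16) = 3/16 ≈ 0.18750)
Y(v, Z) = 2 + 3*v
N(T) = 18 (N(T) = -6*(-3) = 18)
-23*(j(6) + Y(D, 1)) - N(-87) = -23*(6² + (2 + 3*(3/16))) - 1*18 = -23*(36 + (2 + 9/16)) - 18 = -23*(36 + 41/16) - 18 = -23*617/16 - 18 = -14191/16 - 18 = -14479/16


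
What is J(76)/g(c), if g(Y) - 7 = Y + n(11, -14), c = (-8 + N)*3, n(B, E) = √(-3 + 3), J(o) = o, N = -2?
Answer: -76/23 ≈ -3.3043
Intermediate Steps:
n(B, E) = 0 (n(B, E) = √0 = 0)
c = -30 (c = (-8 - 2)*3 = -10*3 = -30)
g(Y) = 7 + Y (g(Y) = 7 + (Y + 0) = 7 + Y)
J(76)/g(c) = 76/(7 - 30) = 76/(-23) = 76*(-1/23) = -76/23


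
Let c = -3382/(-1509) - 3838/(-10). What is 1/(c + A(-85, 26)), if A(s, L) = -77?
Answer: 7545/2331716 ≈ 0.0032358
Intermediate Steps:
c = 2912681/7545 (c = -3382*(-1/1509) - 3838*(-⅒) = 3382/1509 + 1919/5 = 2912681/7545 ≈ 386.04)
1/(c + A(-85, 26)) = 1/(2912681/7545 - 77) = 1/(2331716/7545) = 7545/2331716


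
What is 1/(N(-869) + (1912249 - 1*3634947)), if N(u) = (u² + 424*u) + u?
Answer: -1/1336862 ≈ -7.4802e-7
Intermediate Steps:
N(u) = u² + 425*u
1/(N(-869) + (1912249 - 1*3634947)) = 1/(-869*(425 - 869) + (1912249 - 1*3634947)) = 1/(-869*(-444) + (1912249 - 3634947)) = 1/(385836 - 1722698) = 1/(-1336862) = -1/1336862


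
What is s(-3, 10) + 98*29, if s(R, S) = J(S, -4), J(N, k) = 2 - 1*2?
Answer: 2842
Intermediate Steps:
J(N, k) = 0 (J(N, k) = 2 - 2 = 0)
s(R, S) = 0
s(-3, 10) + 98*29 = 0 + 98*29 = 0 + 2842 = 2842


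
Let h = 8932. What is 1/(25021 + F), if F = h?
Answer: 1/33953 ≈ 2.9452e-5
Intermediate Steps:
F = 8932
1/(25021 + F) = 1/(25021 + 8932) = 1/33953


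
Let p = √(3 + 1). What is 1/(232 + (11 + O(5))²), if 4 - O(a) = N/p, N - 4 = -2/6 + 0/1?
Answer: 36/14593 ≈ 0.0024669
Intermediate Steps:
N = 11/3 (N = 4 + (-2/6 + 0/1) = 4 + (-2*⅙ + 0*1) = 4 + (-⅓ + 0) = 4 - ⅓ = 11/3 ≈ 3.6667)
p = 2 (p = √4 = 2)
O(a) = 13/6 (O(a) = 4 - 11/(3*2) = 4 - 1*11/6 = 4 - 11/6 = 13/6)
1/(232 + (11 + O(5))²) = 1/(232 + (11 + 13/6)²) = 1/(232 + (79/6)²) = 1/(232 + 6241/36) = 1/(14593/36) = 36/14593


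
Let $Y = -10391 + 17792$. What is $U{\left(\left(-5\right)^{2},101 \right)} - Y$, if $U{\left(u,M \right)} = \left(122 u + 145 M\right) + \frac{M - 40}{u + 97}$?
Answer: $\frac{20589}{2} \approx 10295.0$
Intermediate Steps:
$Y = 7401$
$U{\left(u,M \right)} = 122 u + 145 M + \frac{-40 + M}{97 + u}$ ($U{\left(u,M \right)} = \left(122 u + 145 M\right) + \frac{-40 + M}{97 + u} = 122 u + 145 M + \frac{-40 + M}{97 + u}$)
$U{\left(\left(-5\right)^{2},101 \right)} - Y = \frac{-40 + 122 \left(\left(-5\right)^{2}\right)^{2} + 11834 \left(-5\right)^{2} + 14066 \cdot 101 + 145 \cdot 101 \left(-5\right)^{2}}{97 + \left(-5\right)^{2}} - 7401 = \frac{-40 + 122 \cdot 25^{2} + 11834 \cdot 25 + 1420666 + 145 \cdot 101 \cdot 25}{97 + 25} - 7401 = \frac{-40 + 122 \cdot 625 + 295850 + 1420666 + 366125}{122} - 7401 = \frac{-40 + 76250 + 295850 + 1420666 + 366125}{122} - 7401 = \frac{1}{122} \cdot 2158851 - 7401 = \frac{35391}{2} - 7401 = \frac{20589}{2}$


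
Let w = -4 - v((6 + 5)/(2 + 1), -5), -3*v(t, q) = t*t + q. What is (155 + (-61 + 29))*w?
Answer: -1312/9 ≈ -145.78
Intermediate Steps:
v(t, q) = -q/3 - t**2/3 (v(t, q) = -(t*t + q)/3 = -(t**2 + q)/3 = -(q + t**2)/3 = -q/3 - t**2/3)
w = -32/27 (w = -4 - (-1/3*(-5) - (6 + 5)**2/(2 + 1)**2/3) = -4 - (5/3 - (11/3)**2/3) = -4 - (5/3 - 1/3*121/9) = -4 - (5/3 - 121/27) = -4 - 1*(-76/27) = -4 + 76/27 = -32/27 ≈ -1.1852)
(155 + (-61 + 29))*w = (155 + (-61 + 29))*(-32/27) = (155 - 32)*(-32/27) = 123*(-32/27) = -1312/9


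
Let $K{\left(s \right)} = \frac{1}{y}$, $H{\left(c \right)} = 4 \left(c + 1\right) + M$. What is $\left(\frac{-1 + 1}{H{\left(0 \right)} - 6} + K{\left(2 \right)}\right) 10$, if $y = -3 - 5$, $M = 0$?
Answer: $- \frac{5}{4} \approx -1.25$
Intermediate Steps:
$y = -8$
$H{\left(c \right)} = 4 + 4 c$ ($H{\left(c \right)} = 4 \left(c + 1\right) + 0 = 4 \left(1 + c\right) + 0 = \left(4 + 4 c\right) + 0 = 4 + 4 c$)
$K{\left(s \right)} = - \frac{1}{8}$ ($K{\left(s \right)} = \frac{1}{-8} = - \frac{1}{8}$)
$\left(\frac{-1 + 1}{H{\left(0 \right)} - 6} + K{\left(2 \right)}\right) 10 = \left(\frac{-1 + 1}{\left(4 + 4 \cdot 0\right) - 6} - \frac{1}{8}\right) 10 = \left(\frac{0}{\left(4 + 0\right) - 6} - \frac{1}{8}\right) 10 = \left(\frac{0}{4 - 6} - \frac{1}{8}\right) 10 = \left(\frac{0}{-2} - \frac{1}{8}\right) 10 = \left(0 \left(- \frac{1}{2}\right) - \frac{1}{8}\right) 10 = \left(0 - \frac{1}{8}\right) 10 = \left(- \frac{1}{8}\right) 10 = - \frac{5}{4}$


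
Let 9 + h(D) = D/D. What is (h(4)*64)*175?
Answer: -89600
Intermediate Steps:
h(D) = -8 (h(D) = -9 + D/D = -9 + 1 = -8)
(h(4)*64)*175 = -8*64*175 = -512*175 = -89600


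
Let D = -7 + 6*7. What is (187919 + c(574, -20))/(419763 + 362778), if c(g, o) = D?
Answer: 187954/782541 ≈ 0.24018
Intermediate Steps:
D = 35 (D = -7 + 42 = 35)
c(g, o) = 35
(187919 + c(574, -20))/(419763 + 362778) = (187919 + 35)/(419763 + 362778) = 187954/782541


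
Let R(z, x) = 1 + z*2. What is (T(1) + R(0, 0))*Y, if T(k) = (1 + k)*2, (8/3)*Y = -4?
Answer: -15/2 ≈ -7.5000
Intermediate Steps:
Y = -3/2 (Y = (3/8)*(-4) = -3/2 ≈ -1.5000)
R(z, x) = 1 + 2*z
T(k) = 2 + 2*k
(T(1) + R(0, 0))*Y = ((2 + 2*1) + (1 + 2*0))*(-3/2) = ((2 + 2) + (1 + 0))*(-3/2) = (4 + 1)*(-3/2) = 5*(-3/2) = -15/2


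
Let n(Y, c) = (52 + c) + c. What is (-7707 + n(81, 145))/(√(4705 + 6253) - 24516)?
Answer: 90280170/300511649 + 7365*√10958/601023298 ≈ 0.30170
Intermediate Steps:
n(Y, c) = 52 + 2*c
(-7707 + n(81, 145))/(√(4705 + 6253) - 24516) = (-7707 + (52 + 2*145))/(√(4705 + 6253) - 24516) = (-7707 + (52 + 290))/(√10958 - 24516) = (-7707 + 342)/(-24516 + √10958) = -7365/(-24516 + √10958)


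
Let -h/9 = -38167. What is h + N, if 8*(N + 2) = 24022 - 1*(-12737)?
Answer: 2784767/8 ≈ 3.4810e+5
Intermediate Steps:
h = 343503 (h = -9*(-38167) = 343503)
N = 36743/8 (N = -2 + (24022 - 1*(-12737))/8 = -2 + (24022 + 12737)/8 = -2 + (⅛)*36759 = -2 + 36759/8 = 36743/8 ≈ 4592.9)
h + N = 343503 + 36743/8 = 2784767/8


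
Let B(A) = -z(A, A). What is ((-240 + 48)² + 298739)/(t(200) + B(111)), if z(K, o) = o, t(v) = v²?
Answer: 335603/39889 ≈ 8.4134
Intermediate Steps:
B(A) = -A
((-240 + 48)² + 298739)/(t(200) + B(111)) = ((-240 + 48)² + 298739)/(200² - 1*111) = ((-192)² + 298739)/(40000 - 111) = (36864 + 298739)/39889 = 335603*(1/39889) = 335603/39889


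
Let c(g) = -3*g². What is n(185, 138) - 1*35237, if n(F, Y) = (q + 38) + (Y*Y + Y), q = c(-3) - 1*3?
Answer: -16047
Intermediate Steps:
q = -30 (q = -3*(-3)² - 1*3 = -3*9 - 3 = -27 - 3 = -30)
n(F, Y) = 8 + Y + Y² (n(F, Y) = (-30 + 38) + (Y*Y + Y) = 8 + (Y² + Y) = 8 + (Y + Y²) = 8 + Y + Y²)
n(185, 138) - 1*35237 = (8 + 138 + 138²) - 1*35237 = (8 + 138 + 19044) - 35237 = 19190 - 35237 = -16047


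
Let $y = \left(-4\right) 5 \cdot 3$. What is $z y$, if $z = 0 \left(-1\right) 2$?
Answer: $0$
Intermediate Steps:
$y = -60$ ($y = \left(-20\right) 3 = -60$)
$z = 0$ ($z = 0 \cdot 2 = 0$)
$z y = 0 \left(-60\right) = 0$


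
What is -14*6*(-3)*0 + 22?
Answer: 22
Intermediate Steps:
-14*6*(-3)*0 + 22 = -(-252)*0 + 22 = -14*0 + 22 = 0 + 22 = 22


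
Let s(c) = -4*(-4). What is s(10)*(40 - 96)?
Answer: -896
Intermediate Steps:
s(c) = 16
s(10)*(40 - 96) = 16*(40 - 96) = 16*(-56) = -896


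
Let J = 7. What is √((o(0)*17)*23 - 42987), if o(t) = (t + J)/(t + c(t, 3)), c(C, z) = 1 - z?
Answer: I*√177422/2 ≈ 210.61*I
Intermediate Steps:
o(t) = (7 + t)/(-2 + t) (o(t) = (t + 7)/(t + (1 - 1*3)) = (7 + t)/(t + (1 - 3)) = (7 + t)/(t - 2) = (7 + t)/(-2 + t))
√((o(0)*17)*23 - 42987) = √((((7 + 0)/(-2 + 0))*17)*23 - 42987) = √(((7/(-2))*17)*23 - 42987) = √((-½*7*17)*23 - 42987) = √(-7/2*17*23 - 42987) = √(-119/2*23 - 42987) = √(-2737/2 - 42987) = √(-88711/2) = I*√177422/2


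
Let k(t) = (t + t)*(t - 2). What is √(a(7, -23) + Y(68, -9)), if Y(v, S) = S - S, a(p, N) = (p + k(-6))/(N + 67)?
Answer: √1133/22 ≈ 1.5300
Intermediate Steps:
k(t) = 2*t*(-2 + t) (k(t) = (2*t)*(-2 + t) = 2*t*(-2 + t))
a(p, N) = (96 + p)/(67 + N) (a(p, N) = (p + 2*(-6)*(-2 - 6))/(N + 67) = (p + 2*(-6)*(-8))/(67 + N) = (p + 96)/(67 + N) = (96 + p)/(67 + N))
Y(v, S) = 0
√(a(7, -23) + Y(68, -9)) = √((96 + 7)/(67 - 23) + 0) = √(103/44 + 0) = √(103/44) = √1133/22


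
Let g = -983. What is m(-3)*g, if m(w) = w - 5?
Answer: 7864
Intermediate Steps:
m(w) = -5 + w
m(-3)*g = (-5 - 3)*(-983) = -8*(-983) = 7864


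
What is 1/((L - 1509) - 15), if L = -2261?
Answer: -1/3785 ≈ -0.00026420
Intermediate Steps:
1/((L - 1509) - 15) = 1/((-2261 - 1509) - 15) = 1/(-3770 - 15) = 1/(-3785) = -1/3785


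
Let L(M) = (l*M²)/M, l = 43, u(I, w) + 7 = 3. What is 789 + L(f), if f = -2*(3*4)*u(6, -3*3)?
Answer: 4917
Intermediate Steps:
u(I, w) = -4 (u(I, w) = -7 + 3 = -4)
f = 96 (f = -2*(3*4)*(-4) = -2*12*(-4) = -24*(-4) = -1*(-96) = 96)
L(M) = 43*M (L(M) = (43*M²)/M = 43*M)
789 + L(f) = 789 + 43*96 = 789 + 4128 = 4917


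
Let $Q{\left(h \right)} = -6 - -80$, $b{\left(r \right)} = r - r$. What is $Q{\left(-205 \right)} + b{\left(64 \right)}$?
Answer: $74$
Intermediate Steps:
$b{\left(r \right)} = 0$
$Q{\left(h \right)} = 74$ ($Q{\left(h \right)} = -6 + 80 = 74$)
$Q{\left(-205 \right)} + b{\left(64 \right)} = 74 + 0 = 74$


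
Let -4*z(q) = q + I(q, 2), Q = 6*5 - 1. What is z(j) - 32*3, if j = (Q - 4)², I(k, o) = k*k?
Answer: -195817/2 ≈ -97909.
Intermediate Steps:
Q = 29 (Q = 30 - 1 = 29)
I(k, o) = k²
j = 625 (j = (29 - 4)² = 25² = 625)
z(q) = -q/4 - q²/4 (z(q) = -(q + q²)/4 = -q/4 - q²/4)
z(j) - 32*3 = (¼)*625*(-1 - 1*625) - 32*3 = (¼)*625*(-1 - 625) - 96 = (¼)*625*(-626) - 96 = -195625/2 - 96 = -195817/2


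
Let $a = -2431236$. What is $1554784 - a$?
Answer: $3986020$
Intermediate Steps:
$1554784 - a = 1554784 - -2431236 = 1554784 + 2431236 = 3986020$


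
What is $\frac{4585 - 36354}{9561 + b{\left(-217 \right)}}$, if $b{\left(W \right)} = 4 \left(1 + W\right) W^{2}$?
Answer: $\frac{31769}{40675335} \approx 0.00078104$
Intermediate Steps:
$b{\left(W \right)} = W^{2} \left(4 + 4 W\right)$ ($b{\left(W \right)} = \left(4 + 4 W\right) W^{2} = W^{2} \left(4 + 4 W\right)$)
$\frac{4585 - 36354}{9561 + b{\left(-217 \right)}} = \frac{4585 - 36354}{9561 + 4 \left(-217\right)^{2} \left(1 - 217\right)} = - \frac{31769}{9561 + 4 \cdot 47089 \left(-216\right)} = - \frac{31769}{9561 - 40684896} = - \frac{31769}{-40675335} = \left(-31769\right) \left(- \frac{1}{40675335}\right) = \frac{31769}{40675335}$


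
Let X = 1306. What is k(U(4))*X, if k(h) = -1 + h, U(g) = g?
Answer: 3918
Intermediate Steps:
k(U(4))*X = (-1 + 4)*1306 = 3*1306 = 3918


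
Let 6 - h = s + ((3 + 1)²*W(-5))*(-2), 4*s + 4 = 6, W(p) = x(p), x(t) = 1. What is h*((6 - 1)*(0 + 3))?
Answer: 1125/2 ≈ 562.50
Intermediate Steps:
W(p) = 1
s = ½ (s = -1 + (¼)*6 = -1 + 3/2 = ½ ≈ 0.50000)
h = 75/2 (h = 6 - (½ + ((3 + 1)²*1)*(-2)) = 6 - (½ + (4²*1)*(-2)) = 6 - (½ + (16*1)*(-2)) = 6 - (½ + 16*(-2)) = 6 - (½ - 32) = 6 - 1*(-63/2) = 6 + 63/2 = 75/2 ≈ 37.500)
h*((6 - 1)*(0 + 3)) = 75*((6 - 1)*(0 + 3))/2 = 75*(5*3)/2 = (75/2)*15 = 1125/2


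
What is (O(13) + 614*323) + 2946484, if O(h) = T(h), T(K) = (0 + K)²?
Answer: 3144975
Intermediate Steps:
T(K) = K²
O(h) = h²
(O(13) + 614*323) + 2946484 = (13² + 614*323) + 2946484 = (169 + 198322) + 2946484 = 198491 + 2946484 = 3144975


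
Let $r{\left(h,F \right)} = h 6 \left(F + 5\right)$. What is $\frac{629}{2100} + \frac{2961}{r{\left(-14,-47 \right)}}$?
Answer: $\frac{4783}{4200} \approx 1.1388$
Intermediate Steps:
$r{\left(h,F \right)} = 6 h \left(5 + F\right)$
$\frac{629}{2100} + \frac{2961}{r{\left(-14,-47 \right)}} = \frac{629}{2100} + \frac{2961}{6 \left(-14\right) \left(5 - 47\right)} = 629 \cdot \frac{1}{2100} + \frac{2961}{6 \left(-14\right) \left(-42\right)} = \frac{629}{2100} + \frac{2961}{3528} = \frac{629}{2100} + 2961 \cdot \frac{1}{3528} = \frac{629}{2100} + \frac{47}{56} = \frac{4783}{4200}$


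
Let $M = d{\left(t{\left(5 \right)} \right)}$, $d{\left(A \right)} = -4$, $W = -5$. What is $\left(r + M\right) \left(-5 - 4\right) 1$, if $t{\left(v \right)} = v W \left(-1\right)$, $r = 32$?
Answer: $-252$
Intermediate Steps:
$t{\left(v \right)} = 5 v$ ($t{\left(v \right)} = v \left(-5\right) \left(-1\right) = - 5 v \left(-1\right) = 5 v$)
$M = -4$
$\left(r + M\right) \left(-5 - 4\right) 1 = \left(32 - 4\right) \left(-5 - 4\right) 1 = 28 \left(\left(-9\right) 1\right) = 28 \left(-9\right) = -252$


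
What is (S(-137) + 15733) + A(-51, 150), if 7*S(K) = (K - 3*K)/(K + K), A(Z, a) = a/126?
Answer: 330415/21 ≈ 15734.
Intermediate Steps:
A(Z, a) = a/126 (A(Z, a) = a*(1/126) = a/126)
S(K) = -1/7 (S(K) = ((K - 3*K)/(K + K))/7 = ((-2*K)/((2*K)))/7 = ((-2*K)*(1/(2*K)))/7 = (1/7)*(-1) = -1/7)
(S(-137) + 15733) + A(-51, 150) = (-1/7 + 15733) + (1/126)*150 = 110130/7 + 25/21 = 330415/21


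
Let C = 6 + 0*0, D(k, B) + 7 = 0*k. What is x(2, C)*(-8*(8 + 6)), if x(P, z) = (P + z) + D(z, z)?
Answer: -112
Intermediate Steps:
D(k, B) = -7 (D(k, B) = -7 + 0*k = -7 + 0 = -7)
C = 6 (C = 6 + 0 = 6)
x(P, z) = -7 + P + z (x(P, z) = (P + z) - 7 = -7 + P + z)
x(2, C)*(-8*(8 + 6)) = (-7 + 2 + 6)*(-8*(8 + 6)) = 1*(-8*14) = 1*(-112) = -112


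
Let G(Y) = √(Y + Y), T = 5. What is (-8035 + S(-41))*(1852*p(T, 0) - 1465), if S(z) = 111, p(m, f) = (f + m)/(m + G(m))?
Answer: -38550260/3 + 14675248*√10/3 ≈ 2.6190e+6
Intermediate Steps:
G(Y) = √2*√Y (G(Y) = √(2*Y) = √2*√Y)
p(m, f) = (f + m)/(m + √2*√m)
(-8035 + S(-41))*(1852*p(T, 0) - 1465) = (-8035 + 111)*(1852*((0 + 5)/(5 + √2*√5)) - 1465) = -7924*(1852*(5/(5 + √10)) - 1465) = -7924*(9260/(5 + √10) - 1465) = -7924*(-1465 + 9260/(5 + √10)) = 11608660 - 73376240/(5 + √10)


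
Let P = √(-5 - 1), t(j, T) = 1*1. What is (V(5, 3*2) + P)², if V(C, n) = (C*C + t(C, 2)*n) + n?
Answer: (37 + I*√6)² ≈ 1363.0 + 181.26*I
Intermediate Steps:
t(j, T) = 1
V(C, n) = C² + 2*n (V(C, n) = (C*C + 1*n) + n = (C² + n) + n = (n + C²) + n = C² + 2*n)
P = I*√6 (P = √(-6) = I*√6 ≈ 2.4495*I)
(V(5, 3*2) + P)² = ((5² + 2*(3*2)) + I*√6)² = ((25 + 2*6) + I*√6)² = ((25 + 12) + I*√6)² = (37 + I*√6)²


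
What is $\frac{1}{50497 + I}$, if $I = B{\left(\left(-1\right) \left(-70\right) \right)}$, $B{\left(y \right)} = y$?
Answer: $\frac{1}{50567} \approx 1.9776 \cdot 10^{-5}$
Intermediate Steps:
$I = 70$ ($I = \left(-1\right) \left(-70\right) = 70$)
$\frac{1}{50497 + I} = \frac{1}{50497 + 70} = \frac{1}{50567}$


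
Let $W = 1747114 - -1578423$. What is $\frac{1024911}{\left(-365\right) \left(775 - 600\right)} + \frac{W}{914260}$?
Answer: $- \frac{144923290997}{11679671500} \approx -12.408$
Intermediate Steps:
$W = 3325537$ ($W = 1747114 + 1578423 = 3325537$)
$\frac{1024911}{\left(-365\right) \left(775 - 600\right)} + \frac{W}{914260} = \frac{1024911}{\left(-365\right) \left(775 - 600\right)} + \frac{3325537}{914260} = \frac{1024911}{\left(-365\right) 175} + 3325537 \cdot \frac{1}{914260} = \frac{1024911}{-63875} + \frac{3325537}{914260} = 1024911 \left(- \frac{1}{63875}\right) + \frac{3325537}{914260} = - \frac{1024911}{63875} + \frac{3325537}{914260} = - \frac{144923290997}{11679671500}$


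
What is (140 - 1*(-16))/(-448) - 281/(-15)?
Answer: 30887/1680 ≈ 18.385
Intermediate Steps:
(140 - 1*(-16))/(-448) - 281/(-15) = (140 + 16)*(-1/448) - 281*(-1/15) = 156*(-1/448) + 281/15 = -39/112 + 281/15 = 30887/1680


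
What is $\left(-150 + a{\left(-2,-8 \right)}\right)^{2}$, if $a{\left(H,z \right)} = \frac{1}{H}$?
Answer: $\frac{90601}{4} \approx 22650.0$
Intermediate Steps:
$\left(-150 + a{\left(-2,-8 \right)}\right)^{2} = \left(-150 + \frac{1}{-2}\right)^{2} = \left(-150 - \frac{1}{2}\right)^{2} = \left(- \frac{301}{2}\right)^{2} = \frac{90601}{4}$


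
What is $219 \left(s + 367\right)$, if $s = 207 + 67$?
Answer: $140379$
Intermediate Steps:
$s = 274$
$219 \left(s + 367\right) = 219 \left(274 + 367\right) = 219 \cdot 641 = 140379$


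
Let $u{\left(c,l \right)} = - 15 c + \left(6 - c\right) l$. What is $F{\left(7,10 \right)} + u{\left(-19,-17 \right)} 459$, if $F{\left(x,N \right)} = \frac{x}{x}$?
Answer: $-64259$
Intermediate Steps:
$F{\left(x,N \right)} = 1$
$u{\left(c,l \right)} = - 15 c + l \left(6 - c\right)$
$F{\left(7,10 \right)} + u{\left(-19,-17 \right)} 459 = 1 + \left(\left(-15\right) \left(-19\right) + 6 \left(-17\right) - \left(-19\right) \left(-17\right)\right) 459 = 1 + \left(285 - 102 - 323\right) 459 = 1 - 64260 = -64259$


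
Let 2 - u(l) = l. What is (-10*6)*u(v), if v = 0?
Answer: -120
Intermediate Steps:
u(l) = 2 - l
(-10*6)*u(v) = (-10*6)*(2 - 1*0) = -60*(2 + 0) = -60*2 = -120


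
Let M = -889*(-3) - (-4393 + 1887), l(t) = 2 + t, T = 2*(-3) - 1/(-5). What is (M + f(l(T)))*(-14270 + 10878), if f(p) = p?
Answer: -87669632/5 ≈ -1.7534e+7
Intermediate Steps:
T = -29/5 (T = -6 - 1*(-⅕) = -6 + ⅕ = -29/5 ≈ -5.8000)
M = 5173 (M = 2667 - 1*(-2506) = 2667 + 2506 = 5173)
(M + f(l(T)))*(-14270 + 10878) = (5173 + (2 - 29/5))*(-14270 + 10878) = (5173 - 19/5)*(-3392) = (25846/5)*(-3392) = -87669632/5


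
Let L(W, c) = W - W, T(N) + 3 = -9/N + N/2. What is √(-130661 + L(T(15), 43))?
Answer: I*√130661 ≈ 361.47*I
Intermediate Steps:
T(N) = -3 + N/2 - 9/N (T(N) = -3 + (-9/N + N/2) = -3 + (N/2 - 9/N) = -3 + N/2 - 9/N)
L(W, c) = 0
√(-130661 + L(T(15), 43)) = √(-130661 + 0) = √(-130661) = I*√130661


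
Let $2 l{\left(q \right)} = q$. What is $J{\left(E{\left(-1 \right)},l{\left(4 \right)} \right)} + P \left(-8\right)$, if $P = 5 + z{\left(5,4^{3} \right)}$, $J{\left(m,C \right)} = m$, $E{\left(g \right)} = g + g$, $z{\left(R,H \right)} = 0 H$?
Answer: $-42$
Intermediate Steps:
$z{\left(R,H \right)} = 0$
$l{\left(q \right)} = \frac{q}{2}$
$E{\left(g \right)} = 2 g$
$P = 5$ ($P = 5 + 0 = 5$)
$J{\left(E{\left(-1 \right)},l{\left(4 \right)} \right)} + P \left(-8\right) = 2 \left(-1\right) + 5 \left(-8\right) = -2 - 40 = -42$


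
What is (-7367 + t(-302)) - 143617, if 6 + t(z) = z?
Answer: -151292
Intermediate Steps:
t(z) = -6 + z
(-7367 + t(-302)) - 143617 = (-7367 + (-6 - 302)) - 143617 = (-7367 - 308) - 143617 = -7675 - 143617 = -151292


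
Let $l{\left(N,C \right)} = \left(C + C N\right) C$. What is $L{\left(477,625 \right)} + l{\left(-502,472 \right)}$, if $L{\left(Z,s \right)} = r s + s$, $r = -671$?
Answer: $-112033534$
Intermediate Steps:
$L{\left(Z,s \right)} = - 670 s$ ($L{\left(Z,s \right)} = - 671 s + s = - 670 s$)
$l{\left(N,C \right)} = C \left(C + C N\right)$
$L{\left(477,625 \right)} + l{\left(-502,472 \right)} = \left(-670\right) 625 + 472^{2} \left(1 - 502\right) = -418750 + 222784 \left(-501\right) = -418750 - 111614784 = -112033534$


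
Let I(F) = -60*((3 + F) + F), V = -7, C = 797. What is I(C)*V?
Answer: 670740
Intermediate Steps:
I(F) = -180 - 120*F (I(F) = -60*(3 + 2*F) = -180 - 120*F)
I(C)*V = (-180 - 120*797)*(-7) = (-180 - 95640)*(-7) = -95820*(-7) = 670740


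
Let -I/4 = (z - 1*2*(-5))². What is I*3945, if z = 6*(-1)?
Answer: -252480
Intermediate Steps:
z = -6
I = -64 (I = -4*(-6 - 1*2*(-5))² = -4*(-6 - 2*(-5))² = -4*(-6 + 10)² = -4*4² = -4*16 = -64)
I*3945 = -64*3945 = -252480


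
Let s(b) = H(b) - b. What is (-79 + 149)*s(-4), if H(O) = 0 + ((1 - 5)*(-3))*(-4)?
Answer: -3080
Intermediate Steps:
H(O) = -48 (H(O) = 0 - 4*(-3)*(-4) = 0 + 12*(-4) = 0 - 48 = -48)
s(b) = -48 - b
(-79 + 149)*s(-4) = (-79 + 149)*(-48 - 1*(-4)) = 70*(-48 + 4) = 70*(-44) = -3080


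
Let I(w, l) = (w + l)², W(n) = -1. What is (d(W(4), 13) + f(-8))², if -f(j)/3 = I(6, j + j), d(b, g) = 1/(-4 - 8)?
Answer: 12967201/144 ≈ 90050.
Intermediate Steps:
d(b, g) = -1/12 (d(b, g) = 1/(-12) = -1/12)
I(w, l) = (l + w)²
f(j) = -3*(6 + 2*j)² (f(j) = -3*((j + j) + 6)² = -3*(2*j + 6)² = -3*(6 + 2*j)²)
(d(W(4), 13) + f(-8))² = (-1/12 - 12*(3 - 8)²)² = (-1/12 - 12*(-5)²)² = (-1/12 - 12*25)² = (-1/12 - 300)² = (-3601/12)² = 12967201/144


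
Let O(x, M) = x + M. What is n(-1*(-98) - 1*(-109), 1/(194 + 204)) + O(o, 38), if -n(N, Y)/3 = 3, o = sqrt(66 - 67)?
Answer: 29 + I ≈ 29.0 + 1.0*I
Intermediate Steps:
o = I (o = sqrt(-1) = I ≈ 1.0*I)
n(N, Y) = -9 (n(N, Y) = -3*3 = -9)
O(x, M) = M + x
n(-1*(-98) - 1*(-109), 1/(194 + 204)) + O(o, 38) = -9 + (38 + I) = 29 + I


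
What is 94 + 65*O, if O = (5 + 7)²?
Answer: 9454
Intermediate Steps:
O = 144 (O = 12² = 144)
94 + 65*O = 94 + 65*144 = 94 + 9360 = 9454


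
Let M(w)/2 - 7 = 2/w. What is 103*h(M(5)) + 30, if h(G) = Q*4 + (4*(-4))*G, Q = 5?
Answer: -111502/5 ≈ -22300.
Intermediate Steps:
M(w) = 14 + 4/w (M(w) = 14 + 2*(2/w) = 14 + 4/w)
h(G) = 20 - 16*G (h(G) = 5*4 + (4*(-4))*G = 20 - 16*G)
103*h(M(5)) + 30 = 103*(20 - 16*(14 + 4/5)) + 30 = 103*(20 - 16*(14 + 4*(⅕))) + 30 = 103*(20 - 16*(14 + ⅘)) + 30 = 103*(20 - 16*74/5) + 30 = 103*(20 - 1184/5) + 30 = 103*(-1084/5) + 30 = -111652/5 + 30 = -111502/5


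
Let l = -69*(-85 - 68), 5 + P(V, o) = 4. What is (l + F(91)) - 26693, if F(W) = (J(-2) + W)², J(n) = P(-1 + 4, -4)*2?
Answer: -8215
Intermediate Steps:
P(V, o) = -1 (P(V, o) = -5 + 4 = -1)
J(n) = -2 (J(n) = -1*2 = -2)
l = 10557 (l = -69*(-153) = 10557)
F(W) = (-2 + W)²
(l + F(91)) - 26693 = (10557 + (-2 + 91)²) - 26693 = (10557 + 89²) - 26693 = (10557 + 7921) - 26693 = 18478 - 26693 = -8215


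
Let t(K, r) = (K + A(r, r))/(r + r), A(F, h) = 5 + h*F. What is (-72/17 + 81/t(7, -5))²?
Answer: 270076356/395641 ≈ 682.63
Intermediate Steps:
A(F, h) = 5 + F*h
t(K, r) = (5 + K + r²)/(2*r) (t(K, r) = (K + (5 + r*r))/(r + r) = (K + (5 + r²))/((2*r)) = (5 + K + r²)*(1/(2*r)) = (5 + K + r²)/(2*r))
(-72/17 + 81/t(7, -5))² = (-72/17 + 81/(((½)*(5 + 7 + (-5)²)/(-5))))² = (-72*1/17 + 81/(((½)*(-⅕)*(5 + 7 + 25))))² = (-72/17 + 81/(((½)*(-⅕)*37)))² = (-72/17 + 81/(-37/10))² = (-72/17 + 81*(-10/37))² = (-72/17 - 810/37)² = (-16434/629)² = 270076356/395641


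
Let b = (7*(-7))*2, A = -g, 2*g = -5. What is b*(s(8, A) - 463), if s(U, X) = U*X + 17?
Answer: 41748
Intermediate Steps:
g = -5/2 (g = (½)*(-5) = -5/2 ≈ -2.5000)
A = 5/2 (A = -1*(-5/2) = 5/2 ≈ 2.5000)
s(U, X) = 17 + U*X
b = -98 (b = -49*2 = -98)
b*(s(8, A) - 463) = -98*((17 + 8*(5/2)) - 463) = -98*((17 + 20) - 463) = -98*(37 - 463) = -98*(-426) = 41748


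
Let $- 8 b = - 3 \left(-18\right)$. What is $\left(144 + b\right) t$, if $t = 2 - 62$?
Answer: $-8235$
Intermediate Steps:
$b = - \frac{27}{4}$ ($b = - \frac{\left(-1\right) 3 \left(-18\right)}{8} = - \frac{\left(-1\right) \left(-54\right)}{8} = \left(- \frac{1}{8}\right) 54 = - \frac{27}{4} \approx -6.75$)
$t = -60$ ($t = 2 - 62 = -60$)
$\left(144 + b\right) t = \left(144 - \frac{27}{4}\right) \left(-60\right) = \frac{549}{4} \left(-60\right) = -8235$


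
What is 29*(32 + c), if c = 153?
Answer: 5365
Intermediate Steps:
29*(32 + c) = 29*(32 + 153) = 29*185 = 5365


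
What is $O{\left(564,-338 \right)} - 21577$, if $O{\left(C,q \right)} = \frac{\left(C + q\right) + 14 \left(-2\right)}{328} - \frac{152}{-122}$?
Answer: $- \frac{215837805}{10004} \approx -21575.0$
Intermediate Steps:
$O{\left(C,q \right)} = \frac{5805}{5002} + \frac{C}{328} + \frac{q}{328}$ ($O{\left(C,q \right)} = \left(\left(C + q\right) - 28\right) \frac{1}{328} - - \frac{76}{61} = \left(-28 + C + q\right) \frac{1}{328} + \frac{76}{61} = \left(- \frac{7}{82} + \frac{C}{328} + \frac{q}{328}\right) + \frac{76}{61} = \frac{5805}{5002} + \frac{C}{328} + \frac{q}{328}$)
$O{\left(564,-338 \right)} - 21577 = \left(\frac{5805}{5002} + \frac{1}{328} \cdot 564 + \frac{1}{328} \left(-338\right)\right) - 21577 = \left(\frac{5805}{5002} + \frac{141}{82} - \frac{169}{164}\right) - 21577 = \frac{18503}{10004} - 21577 = - \frac{215837805}{10004}$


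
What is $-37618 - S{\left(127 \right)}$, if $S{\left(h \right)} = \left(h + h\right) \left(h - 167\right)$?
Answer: $-27458$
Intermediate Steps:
$S{\left(h \right)} = 2 h \left(-167 + h\right)$
$-37618 - S{\left(127 \right)} = -37618 - 2 \cdot 127 \left(-167 + 127\right) = -37618 - 2 \cdot 127 \left(-40\right) = -37618 - -10160 = -37618 + 10160 = -27458$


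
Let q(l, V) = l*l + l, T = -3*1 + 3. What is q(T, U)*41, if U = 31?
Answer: 0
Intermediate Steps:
T = 0 (T = -3 + 3 = 0)
q(l, V) = l + l² (q(l, V) = l² + l = l + l²)
q(T, U)*41 = (0*(1 + 0))*41 = (0*1)*41 = 0*41 = 0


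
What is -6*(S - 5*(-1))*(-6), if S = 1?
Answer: 216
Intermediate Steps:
-6*(S - 5*(-1))*(-6) = -6*(1 - 5*(-1))*(-6) = -6*(1 + 5)*(-6) = -6*6*(-6) = -36*(-6) = 216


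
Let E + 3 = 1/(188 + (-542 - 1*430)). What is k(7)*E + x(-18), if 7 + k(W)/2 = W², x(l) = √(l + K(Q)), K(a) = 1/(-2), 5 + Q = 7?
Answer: -7059/28 + I*√74/2 ≈ -252.11 + 4.3012*I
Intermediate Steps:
Q = 2 (Q = -5 + 7 = 2)
K(a) = -½
x(l) = √(-½ + l) (x(l) = √(l - ½) = √(-½ + l))
k(W) = -14 + 2*W²
E = -2353/784 (E = -3 + 1/(188 + (-542 - 1*430)) = -3 + 1/(188 + (-542 - 430)) = -3 + 1/(188 - 972) = -3 + 1/(-784) = -3 - 1/784 = -2353/784 ≈ -3.0013)
k(7)*E + x(-18) = (-14 + 2*7²)*(-2353/784) + √(-2 + 4*(-18))/2 = (-14 + 2*49)*(-2353/784) + √(-2 - 72)/2 = (-14 + 98)*(-2353/784) + √(-74)/2 = 84*(-2353/784) + (I*√74)/2 = -7059/28 + I*√74/2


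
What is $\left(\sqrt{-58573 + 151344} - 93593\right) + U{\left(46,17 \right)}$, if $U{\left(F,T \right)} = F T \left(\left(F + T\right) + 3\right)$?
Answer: $-41981 + \sqrt{92771} \approx -41676.0$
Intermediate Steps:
$U{\left(F,T \right)} = F T \left(3 + F + T\right)$
$\left(\sqrt{-58573 + 151344} - 93593\right) + U{\left(46,17 \right)} = \left(\sqrt{-58573 + 151344} - 93593\right) + 46 \cdot 17 \left(3 + 46 + 17\right) = \left(\sqrt{92771} - 93593\right) + 46 \cdot 17 \cdot 66 = \left(-93593 + \sqrt{92771}\right) + 51612 = -41981 + \sqrt{92771}$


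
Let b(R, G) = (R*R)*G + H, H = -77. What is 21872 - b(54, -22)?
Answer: 86101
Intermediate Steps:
b(R, G) = -77 + G*R² (b(R, G) = (R*R)*G - 77 = R²*G - 77 = G*R² - 77 = -77 + G*R²)
21872 - b(54, -22) = 21872 - (-77 - 22*54²) = 21872 - (-77 - 22*2916) = 21872 - (-77 - 64152) = 21872 - 1*(-64229) = 21872 + 64229 = 86101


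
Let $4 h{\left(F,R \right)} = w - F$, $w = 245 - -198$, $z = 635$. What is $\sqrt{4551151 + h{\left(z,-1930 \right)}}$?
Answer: $\sqrt{4551103} \approx 2133.3$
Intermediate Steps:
$w = 443$ ($w = 245 + 198 = 443$)
$h{\left(F,R \right)} = \frac{443}{4} - \frac{F}{4}$ ($h{\left(F,R \right)} = \frac{443 - F}{4} = \frac{443}{4} - \frac{F}{4}$)
$\sqrt{4551151 + h{\left(z,-1930 \right)}} = \sqrt{4551151 + \left(\frac{443}{4} - \frac{635}{4}\right)} = \sqrt{4551151 - 48} = \sqrt{4551103}$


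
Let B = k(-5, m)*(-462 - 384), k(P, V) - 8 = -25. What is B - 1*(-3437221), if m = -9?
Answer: 3451603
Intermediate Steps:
k(P, V) = -17 (k(P, V) = 8 - 25 = -17)
B = 14382 (B = -17*(-462 - 384) = -17*(-846) = 14382)
B - 1*(-3437221) = 14382 - 1*(-3437221) = 14382 + 3437221 = 3451603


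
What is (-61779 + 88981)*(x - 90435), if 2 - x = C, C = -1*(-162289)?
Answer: -6874543844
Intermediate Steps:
C = 162289
x = -162287 (x = 2 - 1*162289 = 2 - 162289 = -162287)
(-61779 + 88981)*(x - 90435) = (-61779 + 88981)*(-162287 - 90435) = 27202*(-252722) = -6874543844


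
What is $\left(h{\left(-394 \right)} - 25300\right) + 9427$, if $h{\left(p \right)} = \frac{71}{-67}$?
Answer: $- \frac{1063562}{67} \approx -15874.0$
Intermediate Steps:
$h{\left(p \right)} = - \frac{71}{67}$ ($h{\left(p \right)} = 71 \left(- \frac{1}{67}\right) = - \frac{71}{67}$)
$\left(h{\left(-394 \right)} - 25300\right) + 9427 = \left(- \frac{71}{67} - 25300\right) + 9427 = - \frac{1695171}{67} + 9427 = - \frac{1063562}{67}$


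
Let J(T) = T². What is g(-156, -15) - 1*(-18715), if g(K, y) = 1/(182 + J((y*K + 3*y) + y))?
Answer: 97291462131/5198582 ≈ 18715.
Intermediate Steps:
g(K, y) = 1/(182 + (4*y + K*y)²) (g(K, y) = 1/(182 + ((y*K + 3*y) + y)²) = 1/(182 + ((K*y + 3*y) + y)²) = 1/(182 + ((3*y + K*y) + y)²) = 1/(182 + (4*y + K*y)²))
g(-156, -15) - 1*(-18715) = 1/(182 + (-15)²*(4 - 156)²) - 1*(-18715) = 1/(182 + 225*(-152)²) + 18715 = 1/(182 + 225*23104) + 18715 = 1/(182 + 5198400) + 18715 = 1/5198582 + 18715 = 97291462131/5198582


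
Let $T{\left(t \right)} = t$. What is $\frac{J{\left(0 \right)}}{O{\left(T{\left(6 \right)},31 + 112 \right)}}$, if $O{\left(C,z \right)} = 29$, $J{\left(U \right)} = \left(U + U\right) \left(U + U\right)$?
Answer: $0$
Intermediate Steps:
$J{\left(U \right)} = 4 U^{2}$ ($J{\left(U \right)} = 2 U 2 U = 4 U^{2}$)
$\frac{J{\left(0 \right)}}{O{\left(T{\left(6 \right)},31 + 112 \right)}} = \frac{4 \cdot 0^{2}}{29} = 4 \cdot 0 \cdot \frac{1}{29} = 0 \cdot \frac{1}{29} = 0$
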